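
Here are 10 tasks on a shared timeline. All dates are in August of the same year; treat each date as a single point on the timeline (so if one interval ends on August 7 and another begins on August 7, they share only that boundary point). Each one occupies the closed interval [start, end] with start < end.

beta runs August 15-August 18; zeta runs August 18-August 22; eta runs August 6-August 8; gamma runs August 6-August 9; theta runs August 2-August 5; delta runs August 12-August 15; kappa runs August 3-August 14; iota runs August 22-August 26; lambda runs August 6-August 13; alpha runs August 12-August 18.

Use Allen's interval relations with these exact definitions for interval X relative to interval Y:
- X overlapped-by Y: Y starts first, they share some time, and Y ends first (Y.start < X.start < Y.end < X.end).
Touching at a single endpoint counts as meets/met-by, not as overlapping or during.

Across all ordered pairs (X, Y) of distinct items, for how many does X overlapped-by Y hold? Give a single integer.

5

Checking all 90 ordered pairs for relation 'overlapped-by'; matching pairs in alphabetical order:
(alpha, kappa): alpha overlapped-by kappa ✓
(alpha, lambda): alpha overlapped-by lambda ✓
(delta, kappa): delta overlapped-by kappa ✓
(delta, lambda): delta overlapped-by lambda ✓
(kappa, theta): kappa overlapped-by theta ✓
Count: 5.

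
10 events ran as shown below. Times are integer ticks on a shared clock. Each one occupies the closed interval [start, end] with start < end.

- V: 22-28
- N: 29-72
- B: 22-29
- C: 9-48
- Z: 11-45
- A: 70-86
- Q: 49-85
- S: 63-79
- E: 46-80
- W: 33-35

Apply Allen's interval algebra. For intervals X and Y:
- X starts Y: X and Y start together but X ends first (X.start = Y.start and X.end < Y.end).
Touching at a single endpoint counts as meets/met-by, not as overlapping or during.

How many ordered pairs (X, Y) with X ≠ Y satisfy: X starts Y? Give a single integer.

Checking all 90 ordered pairs for relation 'starts'; matching pairs in alphabetical order:
(V, B): V starts B ✓
Count: 1.

1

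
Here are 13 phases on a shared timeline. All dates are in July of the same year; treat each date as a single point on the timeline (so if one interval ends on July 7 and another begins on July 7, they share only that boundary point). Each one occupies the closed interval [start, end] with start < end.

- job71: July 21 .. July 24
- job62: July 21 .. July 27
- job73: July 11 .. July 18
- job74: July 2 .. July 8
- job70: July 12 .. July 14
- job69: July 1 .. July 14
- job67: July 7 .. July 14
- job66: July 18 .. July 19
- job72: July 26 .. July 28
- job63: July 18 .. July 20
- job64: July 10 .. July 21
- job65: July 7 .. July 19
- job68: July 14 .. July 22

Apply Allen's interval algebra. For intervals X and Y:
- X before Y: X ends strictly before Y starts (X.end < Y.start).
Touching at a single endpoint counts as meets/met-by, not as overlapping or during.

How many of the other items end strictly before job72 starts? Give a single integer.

Target job72 = [July 26, July 28].
job62 [July 21, July 27] → overlaps → no.
job63 [July 18, July 20] → before → counts.
job64 [July 10, July 21] → before → counts.
job65 [July 7, July 19] → before → counts.
job66 [July 18, July 19] → before → counts.
job67 [July 7, July 14] → before → counts.
job68 [July 14, July 22] → before → counts.
job69 [July 1, July 14] → before → counts.
job70 [July 12, July 14] → before → counts.
job71 [July 21, July 24] → before → counts.
job73 [July 11, July 18] → before → counts.
job74 [July 2, July 8] → before → counts.
Total: 11.

11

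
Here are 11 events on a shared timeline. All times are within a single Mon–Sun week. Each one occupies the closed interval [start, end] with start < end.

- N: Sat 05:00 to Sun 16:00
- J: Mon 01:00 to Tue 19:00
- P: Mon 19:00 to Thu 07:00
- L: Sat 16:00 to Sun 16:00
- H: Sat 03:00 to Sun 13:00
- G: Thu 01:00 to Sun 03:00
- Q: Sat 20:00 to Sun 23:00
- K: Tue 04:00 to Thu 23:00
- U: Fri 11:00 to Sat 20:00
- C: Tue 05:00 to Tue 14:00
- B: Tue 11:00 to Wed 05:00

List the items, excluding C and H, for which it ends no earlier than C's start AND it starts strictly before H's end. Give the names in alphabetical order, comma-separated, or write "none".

B, G, J, K, L, N, P, Q, U

Conditions: its end is no earlier than C's start (X.end >= Tue 05:00) AND its start is strictly before H's end (X.start < Sun 13:00).
B: end Wed 05:00 >= Tue 05:00? ✓; start Tue 11:00 < Sun 13:00? ✓ → yes.
G: end Sun 03:00 >= Tue 05:00? ✓; start Thu 01:00 < Sun 13:00? ✓ → yes.
J: end Tue 19:00 >= Tue 05:00? ✓; start Mon 01:00 < Sun 13:00? ✓ → yes.
K: end Thu 23:00 >= Tue 05:00? ✓; start Tue 04:00 < Sun 13:00? ✓ → yes.
L: end Sun 16:00 >= Tue 05:00? ✓; start Sat 16:00 < Sun 13:00? ✓ → yes.
N: end Sun 16:00 >= Tue 05:00? ✓; start Sat 05:00 < Sun 13:00? ✓ → yes.
P: end Thu 07:00 >= Tue 05:00? ✓; start Mon 19:00 < Sun 13:00? ✓ → yes.
Q: end Sun 23:00 >= Tue 05:00? ✓; start Sat 20:00 < Sun 13:00? ✓ → yes.
U: end Sat 20:00 >= Tue 05:00? ✓; start Fri 11:00 < Sun 13:00? ✓ → yes.
Result: B, G, J, K, L, N, P, Q, U.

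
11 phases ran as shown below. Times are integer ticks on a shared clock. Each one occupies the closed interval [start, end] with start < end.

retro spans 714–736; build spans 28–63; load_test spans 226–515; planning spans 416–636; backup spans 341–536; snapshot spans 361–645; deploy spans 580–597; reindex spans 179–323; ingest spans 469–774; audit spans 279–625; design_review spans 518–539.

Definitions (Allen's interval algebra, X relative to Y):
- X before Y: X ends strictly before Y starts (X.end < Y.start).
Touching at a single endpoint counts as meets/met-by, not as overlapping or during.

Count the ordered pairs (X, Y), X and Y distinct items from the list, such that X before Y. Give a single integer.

Checking all 110 ordered pairs for relation 'before'; matching pairs in alphabetical order:
(audit, retro): audit before retro ✓
(backup, deploy): backup before deploy ✓
(backup, retro): backup before retro ✓
(build, audit): build before audit ✓
(build, backup): build before backup ✓
(build, deploy): build before deploy ✓
(build, design_review): build before design_review ✓
(build, ingest): build before ingest ✓
(build, load_test): build before load_test ✓
(build, planning): build before planning ✓
(build, reindex): build before reindex ✓
(build, retro): build before retro ✓
(build, snapshot): build before snapshot ✓
(deploy, retro): deploy before retro ✓
(design_review, deploy): design_review before deploy ✓
(design_review, retro): design_review before retro ✓
(load_test, deploy): load_test before deploy ✓
(load_test, design_review): load_test before design_review ✓
(load_test, retro): load_test before retro ✓
(planning, retro): planning before retro ✓
(reindex, backup): reindex before backup ✓
(reindex, deploy): reindex before deploy ✓
(reindex, design_review): reindex before design_review ✓
(reindex, ingest): reindex before ingest ✓
... plus 4 further pairs not listed.
Count: 28.

28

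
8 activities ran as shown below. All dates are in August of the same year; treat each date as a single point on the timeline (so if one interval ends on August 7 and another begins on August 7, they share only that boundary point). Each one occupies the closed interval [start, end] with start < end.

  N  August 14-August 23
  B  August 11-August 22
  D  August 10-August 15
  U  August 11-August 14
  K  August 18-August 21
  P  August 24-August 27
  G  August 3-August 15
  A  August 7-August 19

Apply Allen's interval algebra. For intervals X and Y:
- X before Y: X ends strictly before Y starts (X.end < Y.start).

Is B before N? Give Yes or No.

No

B = [August 11, August 22], N = [August 14, August 23].
Actual relation of B to N: overlaps.
Asked whether 'before' holds → No.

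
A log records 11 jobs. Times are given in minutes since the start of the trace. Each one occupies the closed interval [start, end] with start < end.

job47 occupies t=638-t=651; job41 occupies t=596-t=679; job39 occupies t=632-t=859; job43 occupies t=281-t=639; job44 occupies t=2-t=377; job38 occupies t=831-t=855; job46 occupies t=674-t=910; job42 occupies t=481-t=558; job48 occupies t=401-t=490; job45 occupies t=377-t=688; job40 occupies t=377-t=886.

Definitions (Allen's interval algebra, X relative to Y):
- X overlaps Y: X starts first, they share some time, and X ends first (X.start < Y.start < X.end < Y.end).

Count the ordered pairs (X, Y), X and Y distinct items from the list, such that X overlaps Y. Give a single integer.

Checking all 110 ordered pairs for relation 'overlaps'; matching pairs in alphabetical order:
(job39, job46): job39 overlaps job46 ✓
(job40, job46): job40 overlaps job46 ✓
(job41, job39): job41 overlaps job39 ✓
(job41, job46): job41 overlaps job46 ✓
(job43, job39): job43 overlaps job39 ✓
(job43, job40): job43 overlaps job40 ✓
(job43, job41): job43 overlaps job41 ✓
(job43, job45): job43 overlaps job45 ✓
(job43, job47): job43 overlaps job47 ✓
(job44, job43): job44 overlaps job43 ✓
(job45, job39): job45 overlaps job39 ✓
(job45, job46): job45 overlaps job46 ✓
(job48, job42): job48 overlaps job42 ✓
Count: 13.

13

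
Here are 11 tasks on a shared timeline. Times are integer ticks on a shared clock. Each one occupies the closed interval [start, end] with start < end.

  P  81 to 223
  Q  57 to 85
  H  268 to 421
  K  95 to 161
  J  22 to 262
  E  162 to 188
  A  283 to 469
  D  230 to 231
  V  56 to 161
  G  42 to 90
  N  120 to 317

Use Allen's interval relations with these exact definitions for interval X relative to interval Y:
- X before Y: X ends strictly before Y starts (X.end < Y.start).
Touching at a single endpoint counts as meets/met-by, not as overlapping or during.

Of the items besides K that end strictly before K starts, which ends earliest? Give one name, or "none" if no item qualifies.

Q

Target K = [95, 161].
A [283, 469] → after → excluded.
D [230, 231] → after → excluded.
E [162, 188] → after → excluded.
G [42, 90] → before → candidate.
H [268, 421] → after → excluded.
J [22, 262] → contains → excluded.
N [120, 317] → overlapped-by → excluded.
P [81, 223] → contains → excluded.
Q [57, 85] → before → candidate.
V [56, 161] → finished-by → excluded.
Among candidates, earliest end is 85 → Q.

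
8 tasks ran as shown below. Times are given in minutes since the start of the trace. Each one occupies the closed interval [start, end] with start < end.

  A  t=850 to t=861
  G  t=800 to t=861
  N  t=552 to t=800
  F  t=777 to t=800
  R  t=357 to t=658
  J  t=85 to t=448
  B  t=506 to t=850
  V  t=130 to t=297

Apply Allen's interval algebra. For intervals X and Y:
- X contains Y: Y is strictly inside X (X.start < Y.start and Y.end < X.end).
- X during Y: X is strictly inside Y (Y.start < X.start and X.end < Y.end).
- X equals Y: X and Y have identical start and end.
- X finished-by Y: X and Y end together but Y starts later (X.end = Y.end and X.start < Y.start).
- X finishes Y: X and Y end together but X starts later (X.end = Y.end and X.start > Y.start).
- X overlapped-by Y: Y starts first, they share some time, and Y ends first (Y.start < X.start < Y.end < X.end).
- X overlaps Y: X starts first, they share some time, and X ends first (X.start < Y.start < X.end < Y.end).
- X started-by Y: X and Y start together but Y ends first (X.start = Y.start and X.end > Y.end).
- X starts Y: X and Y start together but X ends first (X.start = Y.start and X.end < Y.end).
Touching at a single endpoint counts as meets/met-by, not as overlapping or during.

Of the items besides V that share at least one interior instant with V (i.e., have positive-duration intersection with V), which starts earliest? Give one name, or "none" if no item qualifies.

J

Target V = [t=130, t=297].
A [t=850, t=861] → after → excluded.
B [t=506, t=850] → after → excluded.
F [t=777, t=800] → after → excluded.
G [t=800, t=861] → after → excluded.
J [t=85, t=448] → contains → candidate.
N [t=552, t=800] → after → excluded.
R [t=357, t=658] → after → excluded.
Among candidates, earliest start is t=85 → J.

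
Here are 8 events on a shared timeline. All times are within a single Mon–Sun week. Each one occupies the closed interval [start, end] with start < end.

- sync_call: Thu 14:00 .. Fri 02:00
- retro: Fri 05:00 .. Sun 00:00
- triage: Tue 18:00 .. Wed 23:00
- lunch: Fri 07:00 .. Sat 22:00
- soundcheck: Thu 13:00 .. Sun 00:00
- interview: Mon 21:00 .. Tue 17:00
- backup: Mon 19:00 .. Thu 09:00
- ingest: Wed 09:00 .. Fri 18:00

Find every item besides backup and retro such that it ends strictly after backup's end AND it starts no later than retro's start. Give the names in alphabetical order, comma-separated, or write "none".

ingest, soundcheck, sync_call

Conditions: its end is strictly after backup's end (X.end > Thu 09:00) AND its start is no later than retro's start (X.start <= Fri 05:00).
ingest: end Fri 18:00 > Thu 09:00? ✓; start Wed 09:00 <= Fri 05:00? ✓ → yes.
interview: end Tue 17:00 > Thu 09:00? ✗; start Mon 21:00 <= Fri 05:00? ✓ → no.
lunch: end Sat 22:00 > Thu 09:00? ✓; start Fri 07:00 <= Fri 05:00? ✗ → no.
soundcheck: end Sun 00:00 > Thu 09:00? ✓; start Thu 13:00 <= Fri 05:00? ✓ → yes.
sync_call: end Fri 02:00 > Thu 09:00? ✓; start Thu 14:00 <= Fri 05:00? ✓ → yes.
triage: end Wed 23:00 > Thu 09:00? ✗; start Tue 18:00 <= Fri 05:00? ✓ → no.
Result: ingest, soundcheck, sync_call.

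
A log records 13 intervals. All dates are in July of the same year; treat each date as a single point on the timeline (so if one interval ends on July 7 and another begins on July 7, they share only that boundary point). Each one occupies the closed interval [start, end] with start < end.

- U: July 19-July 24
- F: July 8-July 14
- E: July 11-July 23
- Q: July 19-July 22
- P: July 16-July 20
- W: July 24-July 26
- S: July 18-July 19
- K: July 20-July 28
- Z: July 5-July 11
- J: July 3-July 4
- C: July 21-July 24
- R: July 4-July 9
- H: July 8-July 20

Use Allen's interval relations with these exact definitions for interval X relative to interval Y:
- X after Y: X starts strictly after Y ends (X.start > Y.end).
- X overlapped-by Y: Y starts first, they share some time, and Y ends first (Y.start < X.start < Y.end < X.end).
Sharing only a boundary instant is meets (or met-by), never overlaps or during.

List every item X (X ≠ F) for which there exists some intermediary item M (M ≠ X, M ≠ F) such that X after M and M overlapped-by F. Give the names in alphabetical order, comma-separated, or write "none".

Target F = [July 8, July 14].
Intermediaries M with M overlapped-by F: E.
Via E — items with X after E: W.
Union: W.

W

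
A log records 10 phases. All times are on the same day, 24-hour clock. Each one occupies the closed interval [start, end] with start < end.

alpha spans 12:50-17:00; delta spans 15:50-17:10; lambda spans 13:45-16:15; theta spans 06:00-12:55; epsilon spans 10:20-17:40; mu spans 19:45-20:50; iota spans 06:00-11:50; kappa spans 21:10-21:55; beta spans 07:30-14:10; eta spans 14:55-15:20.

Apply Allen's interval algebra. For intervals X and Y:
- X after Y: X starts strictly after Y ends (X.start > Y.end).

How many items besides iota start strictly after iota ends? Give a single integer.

6

Target iota = [06:00, 11:50].
alpha [12:50, 17:00] → after → counts.
beta [07:30, 14:10] → overlapped-by → no.
delta [15:50, 17:10] → after → counts.
epsilon [10:20, 17:40] → overlapped-by → no.
eta [14:55, 15:20] → after → counts.
kappa [21:10, 21:55] → after → counts.
lambda [13:45, 16:15] → after → counts.
mu [19:45, 20:50] → after → counts.
theta [06:00, 12:55] → started-by → no.
Total: 6.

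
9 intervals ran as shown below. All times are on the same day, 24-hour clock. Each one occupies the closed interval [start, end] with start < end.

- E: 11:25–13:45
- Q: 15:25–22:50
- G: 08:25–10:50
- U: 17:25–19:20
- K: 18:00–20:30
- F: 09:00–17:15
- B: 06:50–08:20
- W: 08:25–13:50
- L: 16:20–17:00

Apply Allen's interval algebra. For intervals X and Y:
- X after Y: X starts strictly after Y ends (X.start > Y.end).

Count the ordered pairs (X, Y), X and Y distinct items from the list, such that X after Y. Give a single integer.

25

Checking all 72 ordered pairs for relation 'after'; matching pairs in alphabetical order:
(E, B): E after B ✓
(E, G): E after G ✓
(F, B): F after B ✓
(G, B): G after B ✓
(K, B): K after B ✓
(K, E): K after E ✓
(K, F): K after F ✓
(K, G): K after G ✓
(K, L): K after L ✓
(K, W): K after W ✓
(L, B): L after B ✓
(L, E): L after E ✓
(L, G): L after G ✓
(L, W): L after W ✓
(Q, B): Q after B ✓
(Q, E): Q after E ✓
(Q, G): Q after G ✓
(Q, W): Q after W ✓
(U, B): U after B ✓
(U, E): U after E ✓
(U, F): U after F ✓
(U, G): U after G ✓
(U, L): U after L ✓
(U, W): U after W ✓
... plus 1 further pairs not listed.
Count: 25.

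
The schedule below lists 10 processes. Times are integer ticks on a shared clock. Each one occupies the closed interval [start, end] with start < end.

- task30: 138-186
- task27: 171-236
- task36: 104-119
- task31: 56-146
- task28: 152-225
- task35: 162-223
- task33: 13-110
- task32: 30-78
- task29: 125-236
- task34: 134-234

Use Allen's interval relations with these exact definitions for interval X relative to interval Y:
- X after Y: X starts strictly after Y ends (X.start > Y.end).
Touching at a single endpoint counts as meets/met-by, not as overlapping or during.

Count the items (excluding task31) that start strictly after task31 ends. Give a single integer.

Target task31 = [56, 146].
task27 [171, 236] → after → counts.
task28 [152, 225] → after → counts.
task29 [125, 236] → overlapped-by → no.
task30 [138, 186] → overlapped-by → no.
task32 [30, 78] → overlaps → no.
task33 [13, 110] → overlaps → no.
task34 [134, 234] → overlapped-by → no.
task35 [162, 223] → after → counts.
task36 [104, 119] → during → no.
Total: 3.

3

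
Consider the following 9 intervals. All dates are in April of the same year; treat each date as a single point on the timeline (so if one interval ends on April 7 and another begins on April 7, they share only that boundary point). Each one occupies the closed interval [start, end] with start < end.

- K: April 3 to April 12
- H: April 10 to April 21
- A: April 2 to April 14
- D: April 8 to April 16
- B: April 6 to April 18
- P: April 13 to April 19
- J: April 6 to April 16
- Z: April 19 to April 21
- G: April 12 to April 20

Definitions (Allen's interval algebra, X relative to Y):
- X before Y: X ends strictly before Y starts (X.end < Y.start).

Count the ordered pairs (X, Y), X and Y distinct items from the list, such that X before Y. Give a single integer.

Checking all 72 ordered pairs for relation 'before'; matching pairs in alphabetical order:
(A, Z): A before Z ✓
(B, Z): B before Z ✓
(D, Z): D before Z ✓
(J, Z): J before Z ✓
(K, P): K before P ✓
(K, Z): K before Z ✓
Count: 6.

6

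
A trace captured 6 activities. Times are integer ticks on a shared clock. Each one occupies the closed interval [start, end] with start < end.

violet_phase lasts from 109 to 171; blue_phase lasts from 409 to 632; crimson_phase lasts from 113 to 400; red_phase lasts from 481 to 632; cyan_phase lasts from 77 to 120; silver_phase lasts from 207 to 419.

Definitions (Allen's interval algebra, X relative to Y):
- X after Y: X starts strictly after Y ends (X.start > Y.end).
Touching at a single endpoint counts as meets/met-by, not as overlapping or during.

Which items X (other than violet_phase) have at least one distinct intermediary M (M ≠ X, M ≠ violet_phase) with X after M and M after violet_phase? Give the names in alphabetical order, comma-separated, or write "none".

Target violet_phase = [109, 171].
Intermediaries M with M after violet_phase: blue_phase, red_phase, silver_phase.
Via blue_phase — items with X after blue_phase: none.
Via red_phase — items with X after red_phase: none.
Via silver_phase — items with X after silver_phase: red_phase.
Union: red_phase.

red_phase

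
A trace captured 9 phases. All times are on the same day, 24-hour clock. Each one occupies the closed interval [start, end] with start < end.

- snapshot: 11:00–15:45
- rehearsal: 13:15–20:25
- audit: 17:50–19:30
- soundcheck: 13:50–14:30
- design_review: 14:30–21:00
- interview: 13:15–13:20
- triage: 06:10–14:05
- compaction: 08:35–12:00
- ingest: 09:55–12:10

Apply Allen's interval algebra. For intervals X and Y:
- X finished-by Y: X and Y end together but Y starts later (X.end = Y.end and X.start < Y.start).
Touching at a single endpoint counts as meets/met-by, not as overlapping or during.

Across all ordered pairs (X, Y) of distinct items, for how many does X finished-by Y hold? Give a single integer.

0

Checking all 72 ordered pairs for relation 'finished-by'; matching pairs in alphabetical order:
No pair satisfies it.
Count: 0.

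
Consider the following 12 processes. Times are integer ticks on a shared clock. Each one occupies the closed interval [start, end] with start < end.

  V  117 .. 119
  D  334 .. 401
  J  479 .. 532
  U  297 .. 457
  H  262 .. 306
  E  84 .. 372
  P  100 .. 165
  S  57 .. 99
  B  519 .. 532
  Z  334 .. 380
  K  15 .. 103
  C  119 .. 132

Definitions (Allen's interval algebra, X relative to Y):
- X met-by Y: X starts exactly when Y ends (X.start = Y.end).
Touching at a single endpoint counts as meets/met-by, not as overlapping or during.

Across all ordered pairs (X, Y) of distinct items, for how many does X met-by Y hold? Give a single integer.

Checking all 132 ordered pairs for relation 'met-by'; matching pairs in alphabetical order:
(C, V): C met-by V ✓
Count: 1.

1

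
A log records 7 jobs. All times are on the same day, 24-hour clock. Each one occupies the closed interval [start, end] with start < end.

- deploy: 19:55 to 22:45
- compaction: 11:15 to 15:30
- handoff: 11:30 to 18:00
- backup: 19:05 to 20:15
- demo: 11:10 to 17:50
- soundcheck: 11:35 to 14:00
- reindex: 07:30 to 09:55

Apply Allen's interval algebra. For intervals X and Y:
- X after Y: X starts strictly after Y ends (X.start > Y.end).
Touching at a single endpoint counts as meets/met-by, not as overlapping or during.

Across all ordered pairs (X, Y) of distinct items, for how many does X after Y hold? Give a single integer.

14

Checking all 42 ordered pairs for relation 'after'; matching pairs in alphabetical order:
(backup, compaction): backup after compaction ✓
(backup, demo): backup after demo ✓
(backup, handoff): backup after handoff ✓
(backup, reindex): backup after reindex ✓
(backup, soundcheck): backup after soundcheck ✓
(compaction, reindex): compaction after reindex ✓
(demo, reindex): demo after reindex ✓
(deploy, compaction): deploy after compaction ✓
(deploy, demo): deploy after demo ✓
(deploy, handoff): deploy after handoff ✓
(deploy, reindex): deploy after reindex ✓
(deploy, soundcheck): deploy after soundcheck ✓
(handoff, reindex): handoff after reindex ✓
(soundcheck, reindex): soundcheck after reindex ✓
Count: 14.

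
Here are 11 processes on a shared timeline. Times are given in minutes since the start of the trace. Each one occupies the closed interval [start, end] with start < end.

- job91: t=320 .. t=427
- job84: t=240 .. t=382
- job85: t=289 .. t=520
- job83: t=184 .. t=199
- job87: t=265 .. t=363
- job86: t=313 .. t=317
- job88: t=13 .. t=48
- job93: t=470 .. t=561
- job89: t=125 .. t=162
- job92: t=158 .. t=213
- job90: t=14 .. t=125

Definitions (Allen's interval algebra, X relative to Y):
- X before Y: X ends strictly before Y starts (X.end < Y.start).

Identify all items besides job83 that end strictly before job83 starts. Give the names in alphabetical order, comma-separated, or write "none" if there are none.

Target job83 = [t=184, t=199].
job84 [t=240, t=382] → after → no.
job85 [t=289, t=520] → after → no.
job86 [t=313, t=317] → after → no.
job87 [t=265, t=363] → after → no.
job88 [t=13, t=48] → before → yes.
job89 [t=125, t=162] → before → yes.
job90 [t=14, t=125] → before → yes.
job91 [t=320, t=427] → after → no.
job92 [t=158, t=213] → contains → no.
job93 [t=470, t=561] → after → no.
Result: job88, job89, job90.

job88, job89, job90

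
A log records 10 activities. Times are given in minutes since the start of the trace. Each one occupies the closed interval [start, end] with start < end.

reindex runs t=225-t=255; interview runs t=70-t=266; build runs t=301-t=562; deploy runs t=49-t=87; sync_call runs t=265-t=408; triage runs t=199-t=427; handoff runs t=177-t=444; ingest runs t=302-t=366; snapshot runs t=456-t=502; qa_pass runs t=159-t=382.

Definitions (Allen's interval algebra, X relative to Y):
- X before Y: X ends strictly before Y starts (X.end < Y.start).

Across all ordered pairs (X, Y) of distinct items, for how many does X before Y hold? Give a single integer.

20

Checking all 90 ordered pairs for relation 'before'; matching pairs in alphabetical order:
(deploy, build): deploy before build ✓
(deploy, handoff): deploy before handoff ✓
(deploy, ingest): deploy before ingest ✓
(deploy, qa_pass): deploy before qa_pass ✓
(deploy, reindex): deploy before reindex ✓
(deploy, snapshot): deploy before snapshot ✓
(deploy, sync_call): deploy before sync_call ✓
(deploy, triage): deploy before triage ✓
(handoff, snapshot): handoff before snapshot ✓
(ingest, snapshot): ingest before snapshot ✓
(interview, build): interview before build ✓
(interview, ingest): interview before ingest ✓
(interview, snapshot): interview before snapshot ✓
(qa_pass, snapshot): qa_pass before snapshot ✓
(reindex, build): reindex before build ✓
(reindex, ingest): reindex before ingest ✓
(reindex, snapshot): reindex before snapshot ✓
(reindex, sync_call): reindex before sync_call ✓
(sync_call, snapshot): sync_call before snapshot ✓
(triage, snapshot): triage before snapshot ✓
Count: 20.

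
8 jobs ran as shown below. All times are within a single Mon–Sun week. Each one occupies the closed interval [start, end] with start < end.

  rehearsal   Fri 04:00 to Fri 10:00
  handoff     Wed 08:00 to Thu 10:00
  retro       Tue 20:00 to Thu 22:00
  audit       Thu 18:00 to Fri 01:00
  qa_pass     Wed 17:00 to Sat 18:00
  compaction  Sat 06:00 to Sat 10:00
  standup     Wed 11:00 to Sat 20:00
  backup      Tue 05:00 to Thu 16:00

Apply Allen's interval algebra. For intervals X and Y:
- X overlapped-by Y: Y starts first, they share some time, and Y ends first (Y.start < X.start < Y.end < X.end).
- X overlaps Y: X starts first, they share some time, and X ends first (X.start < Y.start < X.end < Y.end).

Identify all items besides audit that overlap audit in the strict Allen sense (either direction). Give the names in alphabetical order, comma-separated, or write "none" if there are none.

retro

Target audit = [Thu 18:00, Fri 01:00].
backup [Tue 05:00, Thu 16:00] → before → no.
compaction [Sat 06:00, Sat 10:00] → after → no.
handoff [Wed 08:00, Thu 10:00] → before → no.
qa_pass [Wed 17:00, Sat 18:00] → contains → no.
rehearsal [Fri 04:00, Fri 10:00] → after → no.
retro [Tue 20:00, Thu 22:00] → overlaps → yes.
standup [Wed 11:00, Sat 20:00] → contains → no.
Result: retro.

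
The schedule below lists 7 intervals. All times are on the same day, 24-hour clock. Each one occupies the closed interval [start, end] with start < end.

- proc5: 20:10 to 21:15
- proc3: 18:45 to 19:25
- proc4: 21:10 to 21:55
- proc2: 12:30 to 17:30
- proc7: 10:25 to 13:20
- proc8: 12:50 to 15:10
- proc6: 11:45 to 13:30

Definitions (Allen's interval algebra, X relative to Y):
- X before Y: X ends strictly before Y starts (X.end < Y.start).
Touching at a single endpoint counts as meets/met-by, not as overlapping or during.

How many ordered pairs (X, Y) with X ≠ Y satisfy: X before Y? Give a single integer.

14

Checking all 42 ordered pairs for relation 'before'; matching pairs in alphabetical order:
(proc2, proc3): proc2 before proc3 ✓
(proc2, proc4): proc2 before proc4 ✓
(proc2, proc5): proc2 before proc5 ✓
(proc3, proc4): proc3 before proc4 ✓
(proc3, proc5): proc3 before proc5 ✓
(proc6, proc3): proc6 before proc3 ✓
(proc6, proc4): proc6 before proc4 ✓
(proc6, proc5): proc6 before proc5 ✓
(proc7, proc3): proc7 before proc3 ✓
(proc7, proc4): proc7 before proc4 ✓
(proc7, proc5): proc7 before proc5 ✓
(proc8, proc3): proc8 before proc3 ✓
(proc8, proc4): proc8 before proc4 ✓
(proc8, proc5): proc8 before proc5 ✓
Count: 14.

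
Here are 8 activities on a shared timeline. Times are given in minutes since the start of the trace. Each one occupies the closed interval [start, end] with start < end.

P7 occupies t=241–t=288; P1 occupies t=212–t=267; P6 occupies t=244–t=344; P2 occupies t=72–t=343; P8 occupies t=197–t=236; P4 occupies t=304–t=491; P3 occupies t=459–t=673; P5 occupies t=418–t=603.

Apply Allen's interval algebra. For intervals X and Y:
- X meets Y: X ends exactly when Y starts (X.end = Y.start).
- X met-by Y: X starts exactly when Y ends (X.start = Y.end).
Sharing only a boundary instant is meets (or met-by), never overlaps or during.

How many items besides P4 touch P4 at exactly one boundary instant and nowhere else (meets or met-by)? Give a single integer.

0

Target P4 = [t=304, t=491].
P1 [t=212, t=267] → before → no.
P2 [t=72, t=343] → overlaps → no.
P3 [t=459, t=673] → overlapped-by → no.
P5 [t=418, t=603] → overlapped-by → no.
P6 [t=244, t=344] → overlaps → no.
P7 [t=241, t=288] → before → no.
P8 [t=197, t=236] → before → no.
Total: 0.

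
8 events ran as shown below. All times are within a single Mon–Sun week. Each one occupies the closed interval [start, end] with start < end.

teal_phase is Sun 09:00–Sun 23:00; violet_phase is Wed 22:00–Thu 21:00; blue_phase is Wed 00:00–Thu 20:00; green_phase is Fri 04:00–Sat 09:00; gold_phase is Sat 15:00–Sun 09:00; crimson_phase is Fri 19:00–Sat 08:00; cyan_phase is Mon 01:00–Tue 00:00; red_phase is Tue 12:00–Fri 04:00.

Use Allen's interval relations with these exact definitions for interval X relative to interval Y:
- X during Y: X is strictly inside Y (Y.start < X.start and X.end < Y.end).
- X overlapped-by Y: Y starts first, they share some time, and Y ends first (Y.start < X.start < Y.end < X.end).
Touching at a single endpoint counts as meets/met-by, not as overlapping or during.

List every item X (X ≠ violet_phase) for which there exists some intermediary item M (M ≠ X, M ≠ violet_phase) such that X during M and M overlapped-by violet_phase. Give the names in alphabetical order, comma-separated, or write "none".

Target violet_phase = [Wed 22:00, Thu 21:00].
Intermediaries M with M overlapped-by violet_phase: none.
Union: none.

none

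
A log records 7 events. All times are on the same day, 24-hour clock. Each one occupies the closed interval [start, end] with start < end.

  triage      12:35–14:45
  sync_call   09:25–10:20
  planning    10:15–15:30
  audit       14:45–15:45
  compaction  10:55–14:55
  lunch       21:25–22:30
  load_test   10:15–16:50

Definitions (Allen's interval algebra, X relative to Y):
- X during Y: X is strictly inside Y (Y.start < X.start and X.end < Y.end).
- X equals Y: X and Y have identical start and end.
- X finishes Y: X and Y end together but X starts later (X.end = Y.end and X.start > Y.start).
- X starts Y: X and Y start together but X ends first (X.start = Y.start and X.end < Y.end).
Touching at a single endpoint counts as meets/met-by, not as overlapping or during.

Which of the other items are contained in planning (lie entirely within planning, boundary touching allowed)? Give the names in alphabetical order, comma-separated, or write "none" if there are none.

Target planning = [10:15, 15:30].
audit [14:45, 15:45] → overlapped-by → no.
compaction [10:55, 14:55] → during → yes.
load_test [10:15, 16:50] → started-by → no.
lunch [21:25, 22:30] → after → no.
sync_call [09:25, 10:20] → overlaps → no.
triage [12:35, 14:45] → during → yes.
Result: compaction, triage.

compaction, triage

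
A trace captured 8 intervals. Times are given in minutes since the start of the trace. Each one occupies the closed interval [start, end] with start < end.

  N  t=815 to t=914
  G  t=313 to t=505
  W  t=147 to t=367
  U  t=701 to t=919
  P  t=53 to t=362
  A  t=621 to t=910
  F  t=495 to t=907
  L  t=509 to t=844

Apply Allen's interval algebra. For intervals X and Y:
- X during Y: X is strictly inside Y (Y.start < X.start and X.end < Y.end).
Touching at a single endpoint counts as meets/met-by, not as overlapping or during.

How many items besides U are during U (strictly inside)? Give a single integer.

Target U = [t=701, t=919].
A [t=621, t=910] → overlaps → no.
F [t=495, t=907] → overlaps → no.
G [t=313, t=505] → before → no.
L [t=509, t=844] → overlaps → no.
N [t=815, t=914] → during → counts.
P [t=53, t=362] → before → no.
W [t=147, t=367] → before → no.
Total: 1.

1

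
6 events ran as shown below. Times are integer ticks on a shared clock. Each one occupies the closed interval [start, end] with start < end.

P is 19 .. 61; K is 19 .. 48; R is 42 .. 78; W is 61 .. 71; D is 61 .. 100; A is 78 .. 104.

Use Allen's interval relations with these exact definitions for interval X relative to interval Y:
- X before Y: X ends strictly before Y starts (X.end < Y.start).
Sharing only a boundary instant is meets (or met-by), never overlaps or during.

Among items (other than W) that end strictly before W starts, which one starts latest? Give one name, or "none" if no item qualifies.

K

Target W = [61, 71].
A [78, 104] → after → excluded.
D [61, 100] → started-by → excluded.
K [19, 48] → before → candidate.
P [19, 61] → meets → excluded.
R [42, 78] → contains → excluded.
Among candidates, latest start is 19 → K.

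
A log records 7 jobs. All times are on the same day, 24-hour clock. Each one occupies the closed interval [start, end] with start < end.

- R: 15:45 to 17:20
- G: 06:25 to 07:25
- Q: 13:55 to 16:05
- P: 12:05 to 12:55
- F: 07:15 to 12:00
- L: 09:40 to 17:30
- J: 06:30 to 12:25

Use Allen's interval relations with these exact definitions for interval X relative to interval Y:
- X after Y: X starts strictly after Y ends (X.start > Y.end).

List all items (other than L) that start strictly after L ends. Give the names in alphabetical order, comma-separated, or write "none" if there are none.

Target L = [09:40, 17:30].
F [07:15, 12:00] → overlaps → no.
G [06:25, 07:25] → before → no.
J [06:30, 12:25] → overlaps → no.
P [12:05, 12:55] → during → no.
Q [13:55, 16:05] → during → no.
R [15:45, 17:20] → during → no.
Result: none.

none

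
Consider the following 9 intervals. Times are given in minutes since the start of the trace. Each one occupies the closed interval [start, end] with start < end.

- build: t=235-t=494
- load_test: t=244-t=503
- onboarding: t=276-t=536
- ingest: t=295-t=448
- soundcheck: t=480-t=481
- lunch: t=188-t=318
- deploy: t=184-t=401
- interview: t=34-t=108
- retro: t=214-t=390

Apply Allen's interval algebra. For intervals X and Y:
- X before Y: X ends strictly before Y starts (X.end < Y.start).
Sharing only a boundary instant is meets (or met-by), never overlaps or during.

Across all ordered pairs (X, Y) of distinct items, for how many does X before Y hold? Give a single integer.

Checking all 72 ordered pairs for relation 'before'; matching pairs in alphabetical order:
(deploy, soundcheck): deploy before soundcheck ✓
(ingest, soundcheck): ingest before soundcheck ✓
(interview, build): interview before build ✓
(interview, deploy): interview before deploy ✓
(interview, ingest): interview before ingest ✓
(interview, load_test): interview before load_test ✓
(interview, lunch): interview before lunch ✓
(interview, onboarding): interview before onboarding ✓
(interview, retro): interview before retro ✓
(interview, soundcheck): interview before soundcheck ✓
(lunch, soundcheck): lunch before soundcheck ✓
(retro, soundcheck): retro before soundcheck ✓
Count: 12.

12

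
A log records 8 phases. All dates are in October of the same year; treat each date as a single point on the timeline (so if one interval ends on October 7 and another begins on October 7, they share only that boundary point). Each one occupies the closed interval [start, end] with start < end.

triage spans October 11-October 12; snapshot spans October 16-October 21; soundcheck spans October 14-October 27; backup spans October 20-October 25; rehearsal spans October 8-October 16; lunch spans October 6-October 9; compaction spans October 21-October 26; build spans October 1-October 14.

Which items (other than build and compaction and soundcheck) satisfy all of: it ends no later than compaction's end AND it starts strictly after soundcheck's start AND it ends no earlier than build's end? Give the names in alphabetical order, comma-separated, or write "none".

backup, snapshot

Conditions: its end is no later than compaction's end (X.end <= October 26) AND its start is strictly after soundcheck's start (X.start > October 14) AND its end is no earlier than build's end (X.end >= October 14).
backup: end October 25 <= October 26? ✓; start October 20 > October 14? ✓; end October 25 >= October 14? ✓ → yes.
lunch: end October 9 <= October 26? ✓; start October 6 > October 14? ✗; end October 9 >= October 14? ✗ → no.
rehearsal: end October 16 <= October 26? ✓; start October 8 > October 14? ✗; end October 16 >= October 14? ✓ → no.
snapshot: end October 21 <= October 26? ✓; start October 16 > October 14? ✓; end October 21 >= October 14? ✓ → yes.
triage: end October 12 <= October 26? ✓; start October 11 > October 14? ✗; end October 12 >= October 14? ✗ → no.
Result: backup, snapshot.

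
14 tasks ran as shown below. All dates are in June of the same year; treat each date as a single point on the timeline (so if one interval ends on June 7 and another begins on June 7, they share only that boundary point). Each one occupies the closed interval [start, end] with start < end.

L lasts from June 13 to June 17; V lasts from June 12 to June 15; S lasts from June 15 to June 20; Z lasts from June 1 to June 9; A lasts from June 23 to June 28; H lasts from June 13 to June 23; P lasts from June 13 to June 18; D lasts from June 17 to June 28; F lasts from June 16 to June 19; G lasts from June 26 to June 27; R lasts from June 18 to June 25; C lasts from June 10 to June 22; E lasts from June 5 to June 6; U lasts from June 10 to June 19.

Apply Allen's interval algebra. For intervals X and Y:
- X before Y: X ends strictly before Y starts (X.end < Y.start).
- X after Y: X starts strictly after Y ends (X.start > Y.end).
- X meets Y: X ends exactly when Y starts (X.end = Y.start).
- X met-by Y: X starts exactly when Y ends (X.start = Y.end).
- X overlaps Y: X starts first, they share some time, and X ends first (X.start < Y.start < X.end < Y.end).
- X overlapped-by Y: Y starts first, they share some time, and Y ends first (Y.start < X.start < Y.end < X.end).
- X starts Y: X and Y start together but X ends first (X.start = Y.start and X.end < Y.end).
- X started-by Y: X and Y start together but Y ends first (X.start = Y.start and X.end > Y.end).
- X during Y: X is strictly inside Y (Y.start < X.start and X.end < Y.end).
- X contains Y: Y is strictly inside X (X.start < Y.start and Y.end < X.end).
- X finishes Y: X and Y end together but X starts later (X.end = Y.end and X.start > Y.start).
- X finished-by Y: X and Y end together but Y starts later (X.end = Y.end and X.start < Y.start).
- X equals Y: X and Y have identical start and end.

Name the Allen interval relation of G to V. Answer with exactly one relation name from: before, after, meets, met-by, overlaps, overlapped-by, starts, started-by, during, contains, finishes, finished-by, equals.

G = [June 26, June 27]; V = [June 12, June 15].
Compare endpoints: G.start > V.start, G.start > V.end, G.end > V.start, G.end > V.end.
That pattern is 'after'.

after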